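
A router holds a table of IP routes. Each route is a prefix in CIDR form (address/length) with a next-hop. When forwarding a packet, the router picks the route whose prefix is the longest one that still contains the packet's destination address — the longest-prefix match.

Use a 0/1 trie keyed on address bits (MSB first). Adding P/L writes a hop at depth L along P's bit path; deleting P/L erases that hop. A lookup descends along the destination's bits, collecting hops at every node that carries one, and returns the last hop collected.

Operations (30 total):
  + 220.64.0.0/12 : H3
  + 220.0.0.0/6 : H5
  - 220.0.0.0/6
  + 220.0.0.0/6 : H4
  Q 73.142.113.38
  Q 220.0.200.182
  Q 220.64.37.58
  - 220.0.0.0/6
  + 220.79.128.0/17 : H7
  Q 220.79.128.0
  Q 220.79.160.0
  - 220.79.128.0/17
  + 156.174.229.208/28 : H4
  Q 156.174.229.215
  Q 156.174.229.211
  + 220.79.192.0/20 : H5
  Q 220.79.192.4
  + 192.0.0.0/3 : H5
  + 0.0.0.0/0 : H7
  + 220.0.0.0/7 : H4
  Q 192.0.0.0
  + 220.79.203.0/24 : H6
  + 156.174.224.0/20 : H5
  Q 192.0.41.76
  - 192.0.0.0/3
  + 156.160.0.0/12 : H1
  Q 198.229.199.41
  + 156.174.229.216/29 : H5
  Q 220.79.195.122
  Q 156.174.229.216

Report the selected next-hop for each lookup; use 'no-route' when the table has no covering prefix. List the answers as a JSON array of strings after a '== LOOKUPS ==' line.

Apply in order:
  + 220.64.0.0/12 (H3) depth=12
  + 220.0.0.0/6 (H5) depth=6
  del 220.0.0.0/6 (clear depth 6)
  + 220.0.0.0/6 (H4) depth=6
  ? 73.142.113.38  path d0:-  best=no-route
  ? 220.0.200.182  path d0:-→d1:-→d2:-→d3:-→d4:-→d5:-→d6:H4→d7:-→d8:-→d9:-  best=H4
  ? 220.64.37.58  path d0:-→d1:-→d2:-→d3:-→d4:-→d5:-→d6:H4→d7:-→d8:-→d9:-→d10:-→d11:-→d12:H3  best=H3
  del 220.0.0.0/6 (clear depth 6)
  + 220.79.128.0/17 (H7) depth=17
  ? 220.79.128.0  path d0:-→d1:-→d2:-→d3:-→d4:-→d5:-→d6:-→d7:-→d8:-→d9:-→d10:-→d11:-→d12:H3→d13:-→d14:-→d15:-→d16:-→d17:H7  best=H7
  ? 220.79.160.0  path d0:-→d1:-→d2:-→d3:-→d4:-→d5:-→d6:-→d7:-→d8:-→d9:-→d10:-→d11:-→d12:H3→d13:-→d14:-→d15:-→d16:-→d17:H7  best=H7
  del 220.79.128.0/17 (clear depth 17)
  + 156.174.229.208/28 (H4) depth=28
  ? 156.174.229.215  path d0:-→d1:-→d2:-→d3:-→d4:-→d5:-→d6:-→d7:-→d8:-→d9:-→d10:-→d11:-→d12:-→d13:-→d14:-→d15:-→d16:-→d17:-→d18:-→d19:-→d20:-→d21:-→d22:-→d23:-→d24:-→d25:-→d26:-→d27:-→d28:H4  best=H4
  ? 156.174.229.211  path d0:-→d1:-→d2:-→d3:-→d4:-→d5:-→d6:-→d7:-→d8:-→d9:-→d10:-→d11:-→d12:-→d13:-→d14:-→d15:-→d16:-→d17:-→d18:-→d19:-→d20:-→d21:-→d22:-→d23:-→d24:-→d25:-→d26:-→d27:-→d28:H4  best=H4
  + 220.79.192.0/20 (H5) depth=20
  ? 220.79.192.4  path d0:-→d1:-→d2:-→d3:-→d4:-→d5:-→d6:-→d7:-→d8:-→d9:-→d10:-→d11:-→d12:H3→d13:-→d14:-→d15:-→d16:-→d17:-→d18:-→d19:-→d20:H5  best=H5
  + 192.0.0.0/3 (H5) depth=3
  + 0.0.0.0/0 (H7) depth=0
  + 220.0.0.0/7 (H4) depth=7
  ? 192.0.0.0  path d0:H7→d1:-→d2:-→d3:H5  best=H5
  + 220.79.203.0/24 (H6) depth=24
  + 156.174.224.0/20 (H5) depth=20
  ? 192.0.41.76  path d0:H7→d1:-→d2:-→d3:H5  best=H5
  del 192.0.0.0/3 (clear depth 3)
  + 156.160.0.0/12 (H1) depth=12
  ? 198.229.199.41  path d0:H7→d1:-→d2:-→d3:-  best=H7
  + 156.174.229.216/29 (H5) depth=29
  ? 220.79.195.122  path d0:H7→d1:-→d2:-→d3:-→d4:-→d5:-→d6:-→d7:H4→d8:-→d9:-→d10:-→d11:-→d12:H3→d13:-→d14:-→d15:-→d16:-→d17:-→d18:-→d19:-→d20:H5  best=H5
  ? 156.174.229.216  path d0:H7→d1:-→d2:-→d3:-→d4:-→d5:-→d6:-→d7:-→d8:-→d9:-→d10:-→d11:-→d12:H1→d13:-→d14:-→d15:-→d16:-→d17:-→d18:-→d19:-→d20:H5→d21:-→d22:-→d23:-→d24:-→d25:-→d26:-→d27:-→d28:H4→d29:H5  best=H5

== LOOKUPS ==
["no-route","H4","H3","H7","H7","H4","H4","H5","H5","H5","H7","H5","H5"]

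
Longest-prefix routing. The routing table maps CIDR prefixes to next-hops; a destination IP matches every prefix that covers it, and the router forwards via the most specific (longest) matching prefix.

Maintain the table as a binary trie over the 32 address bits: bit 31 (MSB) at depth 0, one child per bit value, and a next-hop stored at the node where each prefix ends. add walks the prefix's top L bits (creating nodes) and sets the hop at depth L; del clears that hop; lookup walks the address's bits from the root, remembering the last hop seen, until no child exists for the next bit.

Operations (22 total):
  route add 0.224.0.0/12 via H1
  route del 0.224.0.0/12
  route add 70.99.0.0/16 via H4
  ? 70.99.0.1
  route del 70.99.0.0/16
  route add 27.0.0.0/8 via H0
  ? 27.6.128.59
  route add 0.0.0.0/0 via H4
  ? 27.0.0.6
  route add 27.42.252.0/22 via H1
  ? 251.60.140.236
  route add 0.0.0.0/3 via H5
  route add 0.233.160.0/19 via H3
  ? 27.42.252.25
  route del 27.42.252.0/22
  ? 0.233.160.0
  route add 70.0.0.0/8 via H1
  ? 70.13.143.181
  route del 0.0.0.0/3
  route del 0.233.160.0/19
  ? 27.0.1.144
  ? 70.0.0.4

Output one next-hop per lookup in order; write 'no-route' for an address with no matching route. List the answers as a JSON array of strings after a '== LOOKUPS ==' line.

Apply in order:
  add 0.224.0.0/12 -> H1 at depth 12
  - 0.224.0.0/12 clear@12
  add 70.99.0.0/16 -> H4 at depth 16
  Q 70.99.0.1: descend 0100011001100011 ; hops seen [H4] ; pick H4
  - 70.99.0.0/16 clear@16
  add 27.0.0.0/8 -> H0 at depth 8
  Q 27.6.128.59: descend 00011011 ; hops seen [H0] ; pick H0
  add 0.0.0.0/0 -> H4 at depth 0
  Q 27.0.0.6: descend 00011011 ; hops seen [H4,H0] ; pick H0
  add 27.42.252.0/22 -> H1 at depth 22
  Q 251.60.140.236: descend ε ; hops seen [H4] ; pick H4
  add 0.0.0.0/3 -> H5 at depth 3
  add 0.233.160.0/19 -> H3 at depth 19
  Q 27.42.252.25: descend 0001101100101010111111 ; hops seen [H4,H5,H0,H1] ; pick H1
  - 27.42.252.0/22 clear@22
  Q 0.233.160.0: descend 0000000011101001101 ; hops seen [H4,H5,H3] ; pick H3
  add 70.0.0.0/8 -> H1 at depth 8
  Q 70.13.143.181: descend 010001100 ; hops seen [H4,H1] ; pick H1
  - 0.0.0.0/3 clear@3
  - 0.233.160.0/19 clear@19
  Q 27.0.1.144: descend 0001101100 ; hops seen [H4,H0] ; pick H0
  Q 70.0.0.4: descend 010001100 ; hops seen [H4,H1] ; pick H1

== LOOKUPS ==
["H4","H0","H0","H4","H1","H3","H1","H0","H1"]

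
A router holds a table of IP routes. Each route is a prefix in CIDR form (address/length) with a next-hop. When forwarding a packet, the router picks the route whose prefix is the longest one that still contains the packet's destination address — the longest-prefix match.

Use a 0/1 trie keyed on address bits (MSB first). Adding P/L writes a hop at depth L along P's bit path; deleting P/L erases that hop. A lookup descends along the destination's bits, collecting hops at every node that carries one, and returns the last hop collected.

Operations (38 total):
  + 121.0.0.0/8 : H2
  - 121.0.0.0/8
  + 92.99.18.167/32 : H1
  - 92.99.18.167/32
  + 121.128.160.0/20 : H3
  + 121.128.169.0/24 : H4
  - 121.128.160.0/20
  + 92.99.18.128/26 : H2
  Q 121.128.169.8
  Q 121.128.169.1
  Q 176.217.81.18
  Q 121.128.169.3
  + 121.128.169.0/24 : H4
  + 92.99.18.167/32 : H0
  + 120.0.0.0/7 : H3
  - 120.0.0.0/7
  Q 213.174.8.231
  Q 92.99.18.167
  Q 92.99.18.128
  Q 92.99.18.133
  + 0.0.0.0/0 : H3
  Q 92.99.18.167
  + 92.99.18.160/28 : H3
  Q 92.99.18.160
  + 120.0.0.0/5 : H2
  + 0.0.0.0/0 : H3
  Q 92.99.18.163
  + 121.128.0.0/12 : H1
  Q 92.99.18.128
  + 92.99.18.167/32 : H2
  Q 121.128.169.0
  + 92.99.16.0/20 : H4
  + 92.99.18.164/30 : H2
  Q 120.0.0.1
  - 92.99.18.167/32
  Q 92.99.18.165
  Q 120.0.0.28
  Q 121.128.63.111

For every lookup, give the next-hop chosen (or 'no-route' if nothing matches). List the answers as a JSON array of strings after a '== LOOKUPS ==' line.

Apply in order:
  + 121.0.0.0/8 (H2) depth=8
  - 121.0.0.0/8 clear@8
  + 92.99.18.167/32 (H1) depth=32
  - 92.99.18.167/32 clear@32
  + 121.128.160.0/20 (H3) depth=20
  + 121.128.169.0/24 (H4) depth=24
  - 121.128.160.0/20 clear@20
  + 92.99.18.128/26 (H2) depth=26
  ? 121.128.169.8  path d0:-→d1:-→d2:-→d3:-→d4:-→d5:-→d6:-→d7:-→d8:-→d9:-→d10:-→d11:-→d12:-→d13:-→d14:-→d15:-→d16:-→d17:-→d18:-→d19:-→d20:-→d21:-→d22:-→d23:-→d24:H4  best=H4
  ? 121.128.169.1  path d0:-→d1:-→d2:-→d3:-→d4:-→d5:-→d6:-→d7:-→d8:-→d9:-→d10:-→d11:-→d12:-→d13:-→d14:-→d15:-→d16:-→d17:-→d18:-→d19:-→d20:-→d21:-→d22:-→d23:-→d24:H4  best=H4
  ? 176.217.81.18  path d0:-  best=no-route
  ? 121.128.169.3  path d0:-→d1:-→d2:-→d3:-→d4:-→d5:-→d6:-→d7:-→d8:-→d9:-→d10:-→d11:-→d12:-→d13:-→d14:-→d15:-→d16:-→d17:-→d18:-→d19:-→d20:-→d21:-→d22:-→d23:-→d24:H4  best=H4
  + 121.128.169.0/24 (H4) depth=24
  + 92.99.18.167/32 (H0) depth=32
  + 120.0.0.0/7 (H3) depth=7
  - 120.0.0.0/7 clear@7
  ? 213.174.8.231  path d0:-  best=no-route
  ? 92.99.18.167  path d0:-→d1:-→d2:-→d3:-→d4:-→d5:-→d6:-→d7:-→d8:-→d9:-→d10:-→d11:-→d12:-→d13:-→d14:-→d15:-→d16:-→d17:-→d18:-→d19:-→d20:-→d21:-→d22:-→d23:-→d24:-→d25:-→d26:H2→d27:-→d28:-→d29:-→d30:-→d31:-→d32:H0  best=H0
  ? 92.99.18.128  path d0:-→d1:-→d2:-→d3:-→d4:-→d5:-→d6:-→d7:-→d8:-→d9:-→d10:-→d11:-→d12:-→d13:-→d14:-→d15:-→d16:-→d17:-→d18:-→d19:-→d20:-→d21:-→d22:-→d23:-→d24:-→d25:-→d26:H2  best=H2
  ? 92.99.18.133  path d0:-→d1:-→d2:-→d3:-→d4:-→d5:-→d6:-→d7:-→d8:-→d9:-→d10:-→d11:-→d12:-→d13:-→d14:-→d15:-→d16:-→d17:-→d18:-→d19:-→d20:-→d21:-→d22:-→d23:-→d24:-→d25:-→d26:H2  best=H2
  + 0.0.0.0/0 (H3) depth=0
  ? 92.99.18.167  path d0:H3→d1:-→d2:-→d3:-→d4:-→d5:-→d6:-→d7:-→d8:-→d9:-→d10:-→d11:-→d12:-→d13:-→d14:-→d15:-→d16:-→d17:-→d18:-→d19:-→d20:-→d21:-→d22:-→d23:-→d24:-→d25:-→d26:H2→d27:-→d28:-→d29:-→d30:-→d31:-→d32:H0  best=H0
  + 92.99.18.160/28 (H3) depth=28
  ? 92.99.18.160  path d0:H3→d1:-→d2:-→d3:-→d4:-→d5:-→d6:-→d7:-→d8:-→d9:-→d10:-→d11:-→d12:-→d13:-→d14:-→d15:-→d16:-→d17:-→d18:-→d19:-→d20:-→d21:-→d22:-→d23:-→d24:-→d25:-→d26:H2→d27:-→d28:H3→d29:-  best=H3
  + 120.0.0.0/5 (H2) depth=5
  + 0.0.0.0/0 (H3) depth=0
  ? 92.99.18.163  path d0:H3→d1:-→d2:-→d3:-→d4:-→d5:-→d6:-→d7:-→d8:-→d9:-→d10:-→d11:-→d12:-→d13:-→d14:-→d15:-→d16:-→d17:-→d18:-→d19:-→d20:-→d21:-→d22:-→d23:-→d24:-→d25:-→d26:H2→d27:-→d28:H3→d29:-  best=H3
  + 121.128.0.0/12 (H1) depth=12
  ? 92.99.18.128  path d0:H3→d1:-→d2:-→d3:-→d4:-→d5:-→d6:-→d7:-→d8:-→d9:-→d10:-→d11:-→d12:-→d13:-→d14:-→d15:-→d16:-→d17:-→d18:-→d19:-→d20:-→d21:-→d22:-→d23:-→d24:-→d25:-→d26:H2  best=H2
  + 92.99.18.167/32 (H2) depth=32
  ? 121.128.169.0  path d0:H3→d1:-→d2:-→d3:-→d4:-→d5:H2→d6:-→d7:-→d8:-→d9:-→d10:-→d11:-→d12:H1→d13:-→d14:-→d15:-→d16:-→d17:-→d18:-→d19:-→d20:-→d21:-→d22:-→d23:-→d24:H4  best=H4
  + 92.99.16.0/20 (H4) depth=20
  + 92.99.18.164/30 (H2) depth=30
  ? 120.0.0.1  path d0:H3→d1:-→d2:-→d3:-→d4:-→d5:H2→d6:-→d7:-  best=H2
  - 92.99.18.167/32 clear@32
  ? 92.99.18.165  path d0:H3→d1:-→d2:-→d3:-→d4:-→d5:-→d6:-→d7:-→d8:-→d9:-→d10:-→d11:-→d12:-→d13:-→d14:-→d15:-→d16:-→d17:-→d18:-→d19:-→d20:H4→d21:-→d22:-→d23:-→d24:-→d25:-→d26:H2→d27:-→d28:H3→d29:-→d30:H2  best=H2
  ? 120.0.0.28  path d0:H3→d1:-→d2:-→d3:-→d4:-→d5:H2→d6:-→d7:-  best=H2
  ? 121.128.63.111  path d0:H3→d1:-→d2:-→d3:-→d4:-→d5:H2→d6:-→d7:-→d8:-→d9:-→d10:-→d11:-→d12:H1→d13:-→d14:-→d15:-→d16:-  best=H1

== LOOKUPS ==
["H4","H4","no-route","H4","no-route","H0","H2","H2","H0","H3","H3","H2","H4","H2","H2","H2","H1"]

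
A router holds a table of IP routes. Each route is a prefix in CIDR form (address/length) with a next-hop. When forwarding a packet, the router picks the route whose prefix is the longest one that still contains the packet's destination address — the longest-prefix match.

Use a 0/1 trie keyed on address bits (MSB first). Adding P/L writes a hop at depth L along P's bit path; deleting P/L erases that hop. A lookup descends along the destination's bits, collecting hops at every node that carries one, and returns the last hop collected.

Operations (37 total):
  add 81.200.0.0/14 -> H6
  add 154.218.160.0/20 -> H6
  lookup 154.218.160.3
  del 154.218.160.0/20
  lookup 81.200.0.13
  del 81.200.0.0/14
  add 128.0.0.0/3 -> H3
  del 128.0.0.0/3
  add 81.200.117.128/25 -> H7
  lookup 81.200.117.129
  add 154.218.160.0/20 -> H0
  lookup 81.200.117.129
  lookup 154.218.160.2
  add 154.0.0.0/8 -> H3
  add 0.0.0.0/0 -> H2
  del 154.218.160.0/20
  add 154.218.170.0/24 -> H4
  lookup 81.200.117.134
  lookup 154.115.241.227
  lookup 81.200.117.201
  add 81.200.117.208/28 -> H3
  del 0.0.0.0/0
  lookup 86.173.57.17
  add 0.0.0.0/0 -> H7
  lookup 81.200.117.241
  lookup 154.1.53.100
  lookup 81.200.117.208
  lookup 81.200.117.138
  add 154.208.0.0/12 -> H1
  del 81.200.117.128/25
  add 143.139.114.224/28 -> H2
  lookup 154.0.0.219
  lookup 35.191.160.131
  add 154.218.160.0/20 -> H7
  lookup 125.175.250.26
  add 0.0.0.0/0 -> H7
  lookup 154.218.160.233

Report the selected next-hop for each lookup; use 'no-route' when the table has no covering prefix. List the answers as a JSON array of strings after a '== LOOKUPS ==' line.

Apply in order:
  + 81.200.0.0/14 (H6) depth=14
  + 154.218.160.0/20 (H6) depth=20
  ? 154.218.160.3  path d0:-→d1:-→d2:-→d3:-→d4:-→d5:-→d6:-→d7:-→d8:-→d9:-→d10:-→d11:-→d12:-→d13:-→d14:-→d15:-→d16:-→d17:-→d18:-→d19:-→d20:H6  best=H6
  - 154.218.160.0/20 clear@20
  ? 81.200.0.13  path d0:-→d1:-→d2:-→d3:-→d4:-→d5:-→d6:-→d7:-→d8:-→d9:-→d10:-→d11:-→d12:-→d13:-→d14:H6  best=H6
  - 81.200.0.0/14 clear@14
  + 128.0.0.0/3 (H3) depth=3
  - 128.0.0.0/3 clear@3
  + 81.200.117.128/25 (H7) depth=25
  ? 81.200.117.129  path d0:-→d1:-→d2:-→d3:-→d4:-→d5:-→d6:-→d7:-→d8:-→d9:-→d10:-→d11:-→d12:-→d13:-→d14:-→d15:-→d16:-→d17:-→d18:-→d19:-→d20:-→d21:-→d22:-→d23:-→d24:-→d25:H7  best=H7
  + 154.218.160.0/20 (H0) depth=20
  ? 81.200.117.129  path d0:-→d1:-→d2:-→d3:-→d4:-→d5:-→d6:-→d7:-→d8:-→d9:-→d10:-→d11:-→d12:-→d13:-→d14:-→d15:-→d16:-→d17:-→d18:-→d19:-→d20:-→d21:-→d22:-→d23:-→d24:-→d25:H7  best=H7
  ? 154.218.160.2  path d0:-→d1:-→d2:-→d3:-→d4:-→d5:-→d6:-→d7:-→d8:-→d9:-→d10:-→d11:-→d12:-→d13:-→d14:-→d15:-→d16:-→d17:-→d18:-→d19:-→d20:H0  best=H0
  + 154.0.0.0/8 (H3) depth=8
  + 0.0.0.0/0 (H2) depth=0
  - 154.218.160.0/20 clear@20
  + 154.218.170.0/24 (H4) depth=24
  ? 81.200.117.134  path d0:H2→d1:-→d2:-→d3:-→d4:-→d5:-→d6:-→d7:-→d8:-→d9:-→d10:-→d11:-→d12:-→d13:-→d14:-→d15:-→d16:-→d17:-→d18:-→d19:-→d20:-→d21:-→d22:-→d23:-→d24:-→d25:H7  best=H7
  ? 154.115.241.227  path d0:H2→d1:-→d2:-→d3:-→d4:-→d5:-→d6:-→d7:-→d8:H3  best=H3
  ? 81.200.117.201  path d0:H2→d1:-→d2:-→d3:-→d4:-→d5:-→d6:-→d7:-→d8:-→d9:-→d10:-→d11:-→d12:-→d13:-→d14:-→d15:-→d16:-→d17:-→d18:-→d19:-→d20:-→d21:-→d22:-→d23:-→d24:-→d25:H7  best=H7
  + 81.200.117.208/28 (H3) depth=28
  - 0.0.0.0/0 clear@0
  ? 86.173.57.17  path d0:-→d1:-→d2:-→d3:-→d4:-→d5:-  best=no-route
  + 0.0.0.0/0 (H7) depth=0
  ? 81.200.117.241  path d0:H7→d1:-→d2:-→d3:-→d4:-→d5:-→d6:-→d7:-→d8:-→d9:-→d10:-→d11:-→d12:-→d13:-→d14:-→d15:-→d16:-→d17:-→d18:-→d19:-→d20:-→d21:-→d22:-→d23:-→d24:-→d25:H7→d26:-  best=H7
  ? 154.1.53.100  path d0:H7→d1:-→d2:-→d3:-→d4:-→d5:-→d6:-→d7:-→d8:H3  best=H3
  ? 81.200.117.208  path d0:H7→d1:-→d2:-→d3:-→d4:-→d5:-→d6:-→d7:-→d8:-→d9:-→d10:-→d11:-→d12:-→d13:-→d14:-→d15:-→d16:-→d17:-→d18:-→d19:-→d20:-→d21:-→d22:-→d23:-→d24:-→d25:H7→d26:-→d27:-→d28:H3  best=H3
  ? 81.200.117.138  path d0:H7→d1:-→d2:-→d3:-→d4:-→d5:-→d6:-→d7:-→d8:-→d9:-→d10:-→d11:-→d12:-→d13:-→d14:-→d15:-→d16:-→d17:-→d18:-→d19:-→d20:-→d21:-→d22:-→d23:-→d24:-→d25:H7  best=H7
  + 154.208.0.0/12 (H1) depth=12
  - 81.200.117.128/25 clear@25
  + 143.139.114.224/28 (H2) depth=28
  ? 154.0.0.219  path d0:H7→d1:-→d2:-→d3:-→d4:-→d5:-→d6:-→d7:-→d8:H3  best=H3
  ? 35.191.160.131  path d0:H7→d1:-  best=H7
  + 154.218.160.0/20 (H7) depth=20
  ? 125.175.250.26  path d0:H7→d1:-→d2:-  best=H7
  + 0.0.0.0/0 (H7) depth=0
  ? 154.218.160.233  path d0:H7→d1:-→d2:-→d3:-→d4:-→d5:-→d6:-→d7:-→d8:H3→d9:-→d10:-→d11:-→d12:H1→d13:-→d14:-→d15:-→d16:-→d17:-→d18:-→d19:-→d20:H7  best=H7

== LOOKUPS ==
["H6","H6","H7","H7","H0","H7","H3","H7","no-route","H7","H3","H3","H7","H3","H7","H7","H7"]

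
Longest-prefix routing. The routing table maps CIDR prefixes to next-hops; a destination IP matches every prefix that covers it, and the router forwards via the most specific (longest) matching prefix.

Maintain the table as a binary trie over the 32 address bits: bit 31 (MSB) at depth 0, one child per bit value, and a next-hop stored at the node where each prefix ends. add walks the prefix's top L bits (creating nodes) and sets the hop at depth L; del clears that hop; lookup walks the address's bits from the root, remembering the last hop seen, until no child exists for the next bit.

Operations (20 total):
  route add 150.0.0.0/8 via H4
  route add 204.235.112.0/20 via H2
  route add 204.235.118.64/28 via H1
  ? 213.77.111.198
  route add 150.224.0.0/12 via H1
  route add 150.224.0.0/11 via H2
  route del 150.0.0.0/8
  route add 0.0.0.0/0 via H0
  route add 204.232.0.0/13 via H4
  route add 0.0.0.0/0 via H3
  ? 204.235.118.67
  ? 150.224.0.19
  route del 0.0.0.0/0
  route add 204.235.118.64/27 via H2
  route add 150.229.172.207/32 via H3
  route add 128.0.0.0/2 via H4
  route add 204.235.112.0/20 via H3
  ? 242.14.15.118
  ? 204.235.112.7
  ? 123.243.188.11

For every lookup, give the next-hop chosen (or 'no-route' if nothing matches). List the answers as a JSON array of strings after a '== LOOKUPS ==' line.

Apply in order:
  add 150.0.0.0/8 -> H4 at depth 8
  add 204.235.112.0/20 -> H2 at depth 20
  add 204.235.118.64/28 -> H1 at depth 28
  ? 213.77.111.198  path d0:-→d1:-→d2:-→d3:-  best=no-route
  add 150.224.0.0/12 -> H1 at depth 12
  add 150.224.0.0/11 -> H2 at depth 11
  del 150.0.0.0/8 (clear depth 8)
  add 0.0.0.0/0 -> H0 at depth 0
  add 204.232.0.0/13 -> H4 at depth 13
  add 0.0.0.0/0 -> H3 at depth 0
  ? 204.235.118.67  path d0:H3→d1:-→d2:-→d3:-→d4:-→d5:-→d6:-→d7:-→d8:-→d9:-→d10:-→d11:-→d12:-→d13:H4→d14:-→d15:-→d16:-→d17:-→d18:-→d19:-→d20:H2→d21:-→d22:-→d23:-→d24:-→d25:-→d26:-→d27:-→d28:H1  best=H1
  ? 150.224.0.19  path d0:H3→d1:-→d2:-→d3:-→d4:-→d5:-→d6:-→d7:-→d8:-→d9:-→d10:-→d11:H2→d12:H1  best=H1
  del 0.0.0.0/0 (clear depth 0)
  add 204.235.118.64/27 -> H2 at depth 27
  add 150.229.172.207/32 -> H3 at depth 32
  add 128.0.0.0/2 -> H4 at depth 2
  add 204.235.112.0/20 -> H3 at depth 20
  ? 242.14.15.118  path d0:-→d1:-→d2:-  best=no-route
  ? 204.235.112.7  path d0:-→d1:-→d2:-→d3:-→d4:-→d5:-→d6:-→d7:-→d8:-→d9:-→d10:-→d11:-→d12:-→d13:H4→d14:-→d15:-→d16:-→d17:-→d18:-→d19:-→d20:H3→d21:-  best=H3
  ? 123.243.188.11  path d0:-  best=no-route

== LOOKUPS ==
["no-route","H1","H1","no-route","H3","no-route"]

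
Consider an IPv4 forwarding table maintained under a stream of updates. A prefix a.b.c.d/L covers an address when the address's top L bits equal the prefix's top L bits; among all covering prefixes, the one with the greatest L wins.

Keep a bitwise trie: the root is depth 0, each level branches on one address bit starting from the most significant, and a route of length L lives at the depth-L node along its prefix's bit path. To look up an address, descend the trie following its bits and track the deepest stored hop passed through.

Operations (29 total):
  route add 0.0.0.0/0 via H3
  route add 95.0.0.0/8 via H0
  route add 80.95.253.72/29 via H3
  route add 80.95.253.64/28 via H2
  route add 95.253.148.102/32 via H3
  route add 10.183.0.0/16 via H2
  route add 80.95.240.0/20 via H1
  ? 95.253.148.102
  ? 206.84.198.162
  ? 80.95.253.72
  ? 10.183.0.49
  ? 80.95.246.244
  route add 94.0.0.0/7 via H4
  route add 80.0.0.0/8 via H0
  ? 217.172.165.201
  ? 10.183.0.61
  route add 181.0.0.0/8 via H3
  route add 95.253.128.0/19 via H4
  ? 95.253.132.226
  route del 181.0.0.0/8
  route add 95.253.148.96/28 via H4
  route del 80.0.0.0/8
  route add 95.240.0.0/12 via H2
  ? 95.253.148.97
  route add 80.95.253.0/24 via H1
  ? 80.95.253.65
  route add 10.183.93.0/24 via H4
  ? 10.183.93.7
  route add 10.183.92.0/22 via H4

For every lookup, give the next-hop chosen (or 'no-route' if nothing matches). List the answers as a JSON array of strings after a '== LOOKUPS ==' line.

Apply in order:
  + 0.0.0.0/0 (H3) depth=0
  + 95.0.0.0/8 (H0) depth=8
  + 80.95.253.72/29 (H3) depth=29
  + 80.95.253.64/28 (H2) depth=28
  + 95.253.148.102/32 (H3) depth=32
  + 10.183.0.0/16 (H2) depth=16
  + 80.95.240.0/20 (H1) depth=20
  lookup 95.253.148.102: bits 01011111111111011001010001100110 walk d0:H3→d1:-→d2:-→d3:-→d4:-→d5:-→d6:-→d7:-→d8:H0→d9:-→d10:-→d11:-→d12:-→d13:-→d14:-→d15:-→d16:-→d17:-→d18:-→d19:-→d20:-→d21:-→d22:-→d23:-→d24:-→d25:-→d26:-→d27:-→d28:-→d29:-→d30:-→d31:-→d32:H3 -> H3
  lookup 206.84.198.162: bits ε walk d0:H3 -> H3
  lookup 80.95.253.72: bits 01010000010111111111110101001 walk d0:H3→d1:-→d2:-→d3:-→d4:-→d5:-→d6:-→d7:-→d8:-→d9:-→d10:-→d11:-→d12:-→d13:-→d14:-→d15:-→d16:-→d17:-→d18:-→d19:-→d20:H1→d21:-→d22:-→d23:-→d24:-→d25:-→d26:-→d27:-→d28:H2→d29:H3 -> H3
  lookup 10.183.0.49: bits 0000101010110111 walk d0:H3→d1:-→d2:-→d3:-→d4:-→d5:-→d6:-→d7:-→d8:-→d9:-→d10:-→d11:-→d12:-→d13:-→d14:-→d15:-→d16:H2 -> H2
  lookup 80.95.246.244: bits 01010000010111111111 walk d0:H3→d1:-→d2:-→d3:-→d4:-→d5:-→d6:-→d7:-→d8:-→d9:-→d10:-→d11:-→d12:-→d13:-→d14:-→d15:-→d16:-→d17:-→d18:-→d19:-→d20:H1 -> H1
  + 94.0.0.0/7 (H4) depth=7
  + 80.0.0.0/8 (H0) depth=8
  lookup 217.172.165.201: bits ε walk d0:H3 -> H3
  lookup 10.183.0.61: bits 0000101010110111 walk d0:H3→d1:-→d2:-→d3:-→d4:-→d5:-→d6:-→d7:-→d8:-→d9:-→d10:-→d11:-→d12:-→d13:-→d14:-→d15:-→d16:H2 -> H2
  + 181.0.0.0/8 (H3) depth=8
  + 95.253.128.0/19 (H4) depth=19
  lookup 95.253.132.226: bits 0101111111111101100 walk d0:H3→d1:-→d2:-→d3:-→d4:-→d5:-→d6:-→d7:H4→d8:H0→d9:-→d10:-→d11:-→d12:-→d13:-→d14:-→d15:-→d16:-→d17:-→d18:-→d19:H4 -> H4
  del 181.0.0.0/8 (clear depth 8)
  + 95.253.148.96/28 (H4) depth=28
  del 80.0.0.0/8 (clear depth 8)
  + 95.240.0.0/12 (H2) depth=12
  lookup 95.253.148.97: bits 01011111111111011001010001100 walk d0:H3→d1:-→d2:-→d3:-→d4:-→d5:-→d6:-→d7:H4→d8:H0→d9:-→d10:-→d11:-→d12:H2→d13:-→d14:-→d15:-→d16:-→d17:-→d18:-→d19:H4→d20:-→d21:-→d22:-→d23:-→d24:-→d25:-→d26:-→d27:-→d28:H4→d29:- -> H4
  + 80.95.253.0/24 (H1) depth=24
  lookup 80.95.253.65: bits 0101000001011111111111010100 walk d0:H3→d1:-→d2:-→d3:-→d4:-→d5:-→d6:-→d7:-→d8:-→d9:-→d10:-→d11:-→d12:-→d13:-→d14:-→d15:-→d16:-→d17:-→d18:-→d19:-→d20:H1→d21:-→d22:-→d23:-→d24:H1→d25:-→d26:-→d27:-→d28:H2 -> H2
  + 10.183.93.0/24 (H4) depth=24
  lookup 10.183.93.7: bits 000010101011011101011101 walk d0:H3→d1:-→d2:-→d3:-→d4:-→d5:-→d6:-→d7:-→d8:-→d9:-→d10:-→d11:-→d12:-→d13:-→d14:-→d15:-→d16:H2→d17:-→d18:-→d19:-→d20:-→d21:-→d22:-→d23:-→d24:H4 -> H4
  + 10.183.92.0/22 (H4) depth=22

== LOOKUPS ==
["H3","H3","H3","H2","H1","H3","H2","H4","H4","H2","H4"]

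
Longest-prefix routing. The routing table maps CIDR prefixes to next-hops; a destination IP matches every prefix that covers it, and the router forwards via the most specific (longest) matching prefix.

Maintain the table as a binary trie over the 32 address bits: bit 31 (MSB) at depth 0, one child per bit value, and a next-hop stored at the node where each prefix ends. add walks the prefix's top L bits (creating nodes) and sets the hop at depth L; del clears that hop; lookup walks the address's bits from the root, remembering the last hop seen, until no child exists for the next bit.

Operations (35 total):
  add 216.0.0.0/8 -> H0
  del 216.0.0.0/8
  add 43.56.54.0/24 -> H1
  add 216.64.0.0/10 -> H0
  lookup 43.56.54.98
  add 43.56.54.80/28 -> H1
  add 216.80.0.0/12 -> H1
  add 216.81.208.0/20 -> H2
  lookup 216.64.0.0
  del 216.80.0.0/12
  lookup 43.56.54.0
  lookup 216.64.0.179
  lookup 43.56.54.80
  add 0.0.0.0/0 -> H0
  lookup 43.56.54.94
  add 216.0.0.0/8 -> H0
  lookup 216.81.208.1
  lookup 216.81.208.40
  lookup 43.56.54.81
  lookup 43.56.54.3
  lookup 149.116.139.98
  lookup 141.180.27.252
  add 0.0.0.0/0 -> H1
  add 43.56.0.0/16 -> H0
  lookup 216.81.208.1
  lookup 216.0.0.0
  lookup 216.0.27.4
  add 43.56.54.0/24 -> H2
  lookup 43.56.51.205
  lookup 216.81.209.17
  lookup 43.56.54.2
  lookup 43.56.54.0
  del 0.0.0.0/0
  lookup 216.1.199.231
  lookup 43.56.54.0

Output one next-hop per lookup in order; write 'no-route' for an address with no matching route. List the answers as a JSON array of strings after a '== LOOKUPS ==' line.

Trace:
  + 216.0.0.0/8 (H0) depth=8
  del 216.0.0.0/8 (clear depth 8)
  + 43.56.54.0/24 (H1) depth=24
  + 216.64.0.0/10 (H0) depth=10
  lookup 43.56.54.98: bits 001010110011100000110110 walk d0:-→d1:-→d2:-→d3:-→d4:-→d5:-→d6:-→d7:-→d8:-→d9:-→d10:-→d11:-→d12:-→d13:-→d14:-→d15:-→d16:-→d17:-→d18:-→d19:-→d20:-→d21:-→d22:-→d23:-→d24:H1 -> H1
  + 43.56.54.80/28 (H1) depth=28
  + 216.80.0.0/12 (H1) depth=12
  + 216.81.208.0/20 (H2) depth=20
  lookup 216.64.0.0: bits 11011000010 walk d0:-→d1:-→d2:-→d3:-→d4:-→d5:-→d6:-→d7:-→d8:-→d9:-→d10:H0→d11:- -> H0
  del 216.80.0.0/12 (clear depth 12)
  lookup 43.56.54.0: bits 0010101100111000001101100 walk d0:-→d1:-→d2:-→d3:-→d4:-→d5:-→d6:-→d7:-→d8:-→d9:-→d10:-→d11:-→d12:-→d13:-→d14:-→d15:-→d16:-→d17:-→d18:-→d19:-→d20:-→d21:-→d22:-→d23:-→d24:H1→d25:- -> H1
  lookup 216.64.0.179: bits 11011000010 walk d0:-→d1:-→d2:-→d3:-→d4:-→d5:-→d6:-→d7:-→d8:-→d9:-→d10:H0→d11:- -> H0
  lookup 43.56.54.80: bits 0010101100111000001101100101 walk d0:-→d1:-→d2:-→d3:-→d4:-→d5:-→d6:-→d7:-→d8:-→d9:-→d10:-→d11:-→d12:-→d13:-→d14:-→d15:-→d16:-→d17:-→d18:-→d19:-→d20:-→d21:-→d22:-→d23:-→d24:H1→d25:-→d26:-→d27:-→d28:H1 -> H1
  + 0.0.0.0/0 (H0) depth=0
  lookup 43.56.54.94: bits 0010101100111000001101100101 walk d0:H0→d1:-→d2:-→d3:-→d4:-→d5:-→d6:-→d7:-→d8:-→d9:-→d10:-→d11:-→d12:-→d13:-→d14:-→d15:-→d16:-→d17:-→d18:-→d19:-→d20:-→d21:-→d22:-→d23:-→d24:H1→d25:-→d26:-→d27:-→d28:H1 -> H1
  + 216.0.0.0/8 (H0) depth=8
  lookup 216.81.208.1: bits 11011000010100011101 walk d0:H0→d1:-→d2:-→d3:-→d4:-→d5:-→d6:-→d7:-→d8:H0→d9:-→d10:H0→d11:-→d12:-→d13:-→d14:-→d15:-→d16:-→d17:-→d18:-→d19:-→d20:H2 -> H2
  lookup 216.81.208.40: bits 11011000010100011101 walk d0:H0→d1:-→d2:-→d3:-→d4:-→d5:-→d6:-→d7:-→d8:H0→d9:-→d10:H0→d11:-→d12:-→d13:-→d14:-→d15:-→d16:-→d17:-→d18:-→d19:-→d20:H2 -> H2
  lookup 43.56.54.81: bits 0010101100111000001101100101 walk d0:H0→d1:-→d2:-→d3:-→d4:-→d5:-→d6:-→d7:-→d8:-→d9:-→d10:-→d11:-→d12:-→d13:-→d14:-→d15:-→d16:-→d17:-→d18:-→d19:-→d20:-→d21:-→d22:-→d23:-→d24:H1→d25:-→d26:-→d27:-→d28:H1 -> H1
  lookup 43.56.54.3: bits 0010101100111000001101100 walk d0:H0→d1:-→d2:-→d3:-→d4:-→d5:-→d6:-→d7:-→d8:-→d9:-→d10:-→d11:-→d12:-→d13:-→d14:-→d15:-→d16:-→d17:-→d18:-→d19:-→d20:-→d21:-→d22:-→d23:-→d24:H1→d25:- -> H1
  lookup 149.116.139.98: bits 1 walk d0:H0→d1:- -> H0
  lookup 141.180.27.252: bits 1 walk d0:H0→d1:- -> H0
  + 0.0.0.0/0 (H1) depth=0
  + 43.56.0.0/16 (H0) depth=16
  lookup 216.81.208.1: bits 11011000010100011101 walk d0:H1→d1:-→d2:-→d3:-→d4:-→d5:-→d6:-→d7:-→d8:H0→d9:-→d10:H0→d11:-→d12:-→d13:-→d14:-→d15:-→d16:-→d17:-→d18:-→d19:-→d20:H2 -> H2
  lookup 216.0.0.0: bits 110110000 walk d0:H1→d1:-→d2:-→d3:-→d4:-→d5:-→d6:-→d7:-→d8:H0→d9:- -> H0
  lookup 216.0.27.4: bits 110110000 walk d0:H1→d1:-→d2:-→d3:-→d4:-→d5:-→d6:-→d7:-→d8:H0→d9:- -> H0
  + 43.56.54.0/24 (H2) depth=24
  lookup 43.56.51.205: bits 001010110011100000110 walk d0:H1→d1:-→d2:-→d3:-→d4:-→d5:-→d6:-→d7:-→d8:-→d9:-→d10:-→d11:-→d12:-→d13:-→d14:-→d15:-→d16:H0→d17:-→d18:-→d19:-→d20:-→d21:- -> H0
  lookup 216.81.209.17: bits 11011000010100011101 walk d0:H1→d1:-→d2:-→d3:-→d4:-→d5:-→d6:-→d7:-→d8:H0→d9:-→d10:H0→d11:-→d12:-→d13:-→d14:-→d15:-→d16:-→d17:-→d18:-→d19:-→d20:H2 -> H2
  lookup 43.56.54.2: bits 0010101100111000001101100 walk d0:H1→d1:-→d2:-→d3:-→d4:-→d5:-→d6:-→d7:-→d8:-→d9:-→d10:-→d11:-→d12:-→d13:-→d14:-→d15:-→d16:H0→d17:-→d18:-→d19:-→d20:-→d21:-→d22:-→d23:-→d24:H2→d25:- -> H2
  lookup 43.56.54.0: bits 0010101100111000001101100 walk d0:H1→d1:-→d2:-→d3:-→d4:-→d5:-→d6:-→d7:-→d8:-→d9:-→d10:-→d11:-→d12:-→d13:-→d14:-→d15:-→d16:H0→d17:-→d18:-→d19:-→d20:-→d21:-→d22:-→d23:-→d24:H2→d25:- -> H2
  del 0.0.0.0/0 (clear depth 0)
  lookup 216.1.199.231: bits 110110000 walk d0:-→d1:-→d2:-→d3:-→d4:-→d5:-→d6:-→d7:-→d8:H0→d9:- -> H0
  lookup 43.56.54.0: bits 0010101100111000001101100 walk d0:-→d1:-→d2:-→d3:-→d4:-→d5:-→d6:-→d7:-→d8:-→d9:-→d10:-→d11:-→d12:-→d13:-→d14:-→d15:-→d16:H0→d17:-→d18:-→d19:-→d20:-→d21:-→d22:-→d23:-→d24:H2→d25:- -> H2

== LOOKUPS ==
["H1","H0","H1","H0","H1","H1","H2","H2","H1","H1","H0","H0","H2","H0","H0","H0","H2","H2","H2","H0","H2"]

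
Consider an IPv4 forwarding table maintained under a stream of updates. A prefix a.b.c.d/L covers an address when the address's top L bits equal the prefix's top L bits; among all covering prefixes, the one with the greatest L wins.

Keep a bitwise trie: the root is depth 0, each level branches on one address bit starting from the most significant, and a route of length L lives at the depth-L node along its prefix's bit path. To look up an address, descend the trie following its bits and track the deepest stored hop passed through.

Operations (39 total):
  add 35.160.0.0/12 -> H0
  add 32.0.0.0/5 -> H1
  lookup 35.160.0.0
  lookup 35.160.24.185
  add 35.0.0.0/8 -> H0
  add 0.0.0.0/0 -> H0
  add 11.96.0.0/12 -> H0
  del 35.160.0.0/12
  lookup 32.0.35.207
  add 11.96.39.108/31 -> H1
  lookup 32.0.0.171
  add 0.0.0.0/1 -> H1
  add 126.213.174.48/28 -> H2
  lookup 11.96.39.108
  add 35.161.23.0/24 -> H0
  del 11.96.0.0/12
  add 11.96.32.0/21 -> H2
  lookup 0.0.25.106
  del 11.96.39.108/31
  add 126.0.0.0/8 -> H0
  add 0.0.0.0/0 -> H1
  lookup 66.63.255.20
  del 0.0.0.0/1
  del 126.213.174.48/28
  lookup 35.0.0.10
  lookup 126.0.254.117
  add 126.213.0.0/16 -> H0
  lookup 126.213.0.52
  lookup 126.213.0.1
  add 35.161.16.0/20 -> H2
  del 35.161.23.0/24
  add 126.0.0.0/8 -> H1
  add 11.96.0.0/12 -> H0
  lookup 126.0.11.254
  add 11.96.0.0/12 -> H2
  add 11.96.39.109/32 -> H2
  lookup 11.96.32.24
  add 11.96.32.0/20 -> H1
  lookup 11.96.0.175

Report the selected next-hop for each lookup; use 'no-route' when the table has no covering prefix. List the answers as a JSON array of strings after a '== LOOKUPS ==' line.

Process each operation:
  add 35.160.0.0/12 -> H0 at depth 12
  add 32.0.0.0/5 -> H1 at depth 5
  Q 35.160.0.0: descend 001000111010 ; hops seen [H1,H0] ; pick H0
  Q 35.160.24.185: descend 001000111010 ; hops seen [H1,H0] ; pick H0
  add 35.0.0.0/8 -> H0 at depth 8
  add 0.0.0.0/0 -> H0 at depth 0
  add 11.96.0.0/12 -> H0 at depth 12
  - 35.160.0.0/12 clear@12
  Q 32.0.35.207: descend 001000 ; hops seen [H0,H1] ; pick H1
  add 11.96.39.108/31 -> H1 at depth 31
  Q 32.0.0.171: descend 001000 ; hops seen [H0,H1] ; pick H1
  add 0.0.0.0/1 -> H1 at depth 1
  add 126.213.174.48/28 -> H2 at depth 28
  Q 11.96.39.108: descend 0000101101100000001001110110110 ; hops seen [H0,H1,H0,H1] ; pick H1
  add 35.161.23.0/24 -> H0 at depth 24
  - 11.96.0.0/12 clear@12
  add 11.96.32.0/21 -> H2 at depth 21
  Q 0.0.25.106: descend 0000 ; hops seen [H0,H1] ; pick H1
  - 11.96.39.108/31 clear@31
  add 126.0.0.0/8 -> H0 at depth 8
  add 0.0.0.0/0 -> H1 at depth 0
  Q 66.63.255.20: descend 01 ; hops seen [H1,H1] ; pick H1
  - 0.0.0.0/1 clear@1
  - 126.213.174.48/28 clear@28
  Q 35.0.0.10: descend 00100011 ; hops seen [H1,H1,H0] ; pick H0
  Q 126.0.254.117: descend 01111110 ; hops seen [H1,H0] ; pick H0
  add 126.213.0.0/16 -> H0 at depth 16
  Q 126.213.0.52: descend 0111111011010101 ; hops seen [H1,H0,H0] ; pick H0
  Q 126.213.0.1: descend 0111111011010101 ; hops seen [H1,H0,H0] ; pick H0
  add 35.161.16.0/20 -> H2 at depth 20
  - 35.161.23.0/24 clear@24
  add 126.0.0.0/8 -> H1 at depth 8
  add 11.96.0.0/12 -> H0 at depth 12
  Q 126.0.11.254: descend 01111110 ; hops seen [H1,H1] ; pick H1
  add 11.96.0.0/12 -> H2 at depth 12
  add 11.96.39.109/32 -> H2 at depth 32
  Q 11.96.32.24: descend 000010110110000000100 ; hops seen [H1,H2,H2] ; pick H2
  add 11.96.32.0/20 -> H1 at depth 20
  Q 11.96.0.175: descend 000010110110000000 ; hops seen [H1,H2] ; pick H2

== LOOKUPS ==
["H0","H0","H1","H1","H1","H1","H1","H0","H0","H0","H0","H1","H2","H2"]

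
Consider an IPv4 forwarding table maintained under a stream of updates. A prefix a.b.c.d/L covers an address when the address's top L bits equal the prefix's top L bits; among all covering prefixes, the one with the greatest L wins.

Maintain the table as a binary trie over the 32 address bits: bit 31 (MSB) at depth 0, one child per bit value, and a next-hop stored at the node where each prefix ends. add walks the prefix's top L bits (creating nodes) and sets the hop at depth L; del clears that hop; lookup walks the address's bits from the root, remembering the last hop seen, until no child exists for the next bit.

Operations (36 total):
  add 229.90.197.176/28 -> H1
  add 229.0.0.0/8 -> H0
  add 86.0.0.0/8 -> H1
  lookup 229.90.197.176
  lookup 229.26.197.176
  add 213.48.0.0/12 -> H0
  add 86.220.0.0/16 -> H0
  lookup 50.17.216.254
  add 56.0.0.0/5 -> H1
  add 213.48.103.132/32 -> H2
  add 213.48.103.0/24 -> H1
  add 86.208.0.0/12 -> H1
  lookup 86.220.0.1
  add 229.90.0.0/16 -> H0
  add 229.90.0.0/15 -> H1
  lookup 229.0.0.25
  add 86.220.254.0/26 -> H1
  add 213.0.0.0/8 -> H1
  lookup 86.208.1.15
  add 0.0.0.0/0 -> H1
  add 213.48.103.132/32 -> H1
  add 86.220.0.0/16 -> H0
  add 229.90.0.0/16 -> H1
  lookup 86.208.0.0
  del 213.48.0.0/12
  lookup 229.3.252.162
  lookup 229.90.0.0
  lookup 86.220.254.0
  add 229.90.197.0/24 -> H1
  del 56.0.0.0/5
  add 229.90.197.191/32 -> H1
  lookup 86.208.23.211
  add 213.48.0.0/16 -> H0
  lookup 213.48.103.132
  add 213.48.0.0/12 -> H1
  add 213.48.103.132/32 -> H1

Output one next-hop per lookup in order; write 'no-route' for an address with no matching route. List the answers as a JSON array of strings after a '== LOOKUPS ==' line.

Process each operation:
  add 229.90.197.176/28 -> H1 at depth 28
  add 229.0.0.0/8 -> H0 at depth 8
  add 86.0.0.0/8 -> H1 at depth 8
  ? 229.90.197.176  path d0:-→d1:-→d2:-→d3:-→d4:-→d5:-→d6:-→d7:-→d8:H0→d9:-→d10:-→d11:-→d12:-→d13:-→d14:-→d15:-→d16:-→d17:-→d18:-→d19:-→d20:-→d21:-→d22:-→d23:-→d24:-→d25:-→d26:-→d27:-→d28:H1  best=H1
  ? 229.26.197.176  path d0:-→d1:-→d2:-→d3:-→d4:-→d5:-→d6:-→d7:-→d8:H0→d9:-  best=H0
  add 213.48.0.0/12 -> H0 at depth 12
  add 86.220.0.0/16 -> H0 at depth 16
  ? 50.17.216.254  path d0:-→d1:-  best=no-route
  add 56.0.0.0/5 -> H1 at depth 5
  add 213.48.103.132/32 -> H2 at depth 32
  add 213.48.103.0/24 -> H1 at depth 24
  add 86.208.0.0/12 -> H1 at depth 12
  ? 86.220.0.1  path d0:-→d1:-→d2:-→d3:-→d4:-→d5:-→d6:-→d7:-→d8:H1→d9:-→d10:-→d11:-→d12:H1→d13:-→d14:-→d15:-→d16:H0  best=H0
  add 229.90.0.0/16 -> H0 at depth 16
  add 229.90.0.0/15 -> H1 at depth 15
  ? 229.0.0.25  path d0:-→d1:-→d2:-→d3:-→d4:-→d5:-→d6:-→d7:-→d8:H0→d9:-  best=H0
  add 86.220.254.0/26 -> H1 at depth 26
  add 213.0.0.0/8 -> H1 at depth 8
  ? 86.208.1.15  path d0:-→d1:-→d2:-→d3:-→d4:-→d5:-→d6:-→d7:-→d8:H1→d9:-→d10:-→d11:-→d12:H1  best=H1
  add 0.0.0.0/0 -> H1 at depth 0
  add 213.48.103.132/32 -> H1 at depth 32
  add 86.220.0.0/16 -> H0 at depth 16
  add 229.90.0.0/16 -> H1 at depth 16
  ? 86.208.0.0  path d0:H1→d1:-→d2:-→d3:-→d4:-→d5:-→d6:-→d7:-→d8:H1→d9:-→d10:-→d11:-→d12:H1  best=H1
  del 213.48.0.0/12 (clear depth 12)
  ? 229.3.252.162  path d0:H1→d1:-→d2:-→d3:-→d4:-→d5:-→d6:-→d7:-→d8:H0→d9:-  best=H0
  ? 229.90.0.0  path d0:H1→d1:-→d2:-→d3:-→d4:-→d5:-→d6:-→d7:-→d8:H0→d9:-→d10:-→d11:-→d12:-→d13:-→d14:-→d15:H1→d16:H1  best=H1
  ? 86.220.254.0  path d0:H1→d1:-→d2:-→d3:-→d4:-→d5:-→d6:-→d7:-→d8:H1→d9:-→d10:-→d11:-→d12:H1→d13:-→d14:-→d15:-→d16:H0→d17:-→d18:-→d19:-→d20:-→d21:-→d22:-→d23:-→d24:-→d25:-→d26:H1  best=H1
  add 229.90.197.0/24 -> H1 at depth 24
  del 56.0.0.0/5 (clear depth 5)
  add 229.90.197.191/32 -> H1 at depth 32
  ? 86.208.23.211  path d0:H1→d1:-→d2:-→d3:-→d4:-→d5:-→d6:-→d7:-→d8:H1→d9:-→d10:-→d11:-→d12:H1  best=H1
  add 213.48.0.0/16 -> H0 at depth 16
  ? 213.48.103.132  path d0:H1→d1:-→d2:-→d3:-→d4:-→d5:-→d6:-→d7:-→d8:H1→d9:-→d10:-→d11:-→d12:-→d13:-→d14:-→d15:-→d16:H0→d17:-→d18:-→d19:-→d20:-→d21:-→d22:-→d23:-→d24:H1→d25:-→d26:-→d27:-→d28:-→d29:-→d30:-→d31:-→d32:H1  best=H1
  add 213.48.0.0/12 -> H1 at depth 12
  add 213.48.103.132/32 -> H1 at depth 32

== LOOKUPS ==
["H1","H0","no-route","H0","H0","H1","H1","H0","H1","H1","H1","H1"]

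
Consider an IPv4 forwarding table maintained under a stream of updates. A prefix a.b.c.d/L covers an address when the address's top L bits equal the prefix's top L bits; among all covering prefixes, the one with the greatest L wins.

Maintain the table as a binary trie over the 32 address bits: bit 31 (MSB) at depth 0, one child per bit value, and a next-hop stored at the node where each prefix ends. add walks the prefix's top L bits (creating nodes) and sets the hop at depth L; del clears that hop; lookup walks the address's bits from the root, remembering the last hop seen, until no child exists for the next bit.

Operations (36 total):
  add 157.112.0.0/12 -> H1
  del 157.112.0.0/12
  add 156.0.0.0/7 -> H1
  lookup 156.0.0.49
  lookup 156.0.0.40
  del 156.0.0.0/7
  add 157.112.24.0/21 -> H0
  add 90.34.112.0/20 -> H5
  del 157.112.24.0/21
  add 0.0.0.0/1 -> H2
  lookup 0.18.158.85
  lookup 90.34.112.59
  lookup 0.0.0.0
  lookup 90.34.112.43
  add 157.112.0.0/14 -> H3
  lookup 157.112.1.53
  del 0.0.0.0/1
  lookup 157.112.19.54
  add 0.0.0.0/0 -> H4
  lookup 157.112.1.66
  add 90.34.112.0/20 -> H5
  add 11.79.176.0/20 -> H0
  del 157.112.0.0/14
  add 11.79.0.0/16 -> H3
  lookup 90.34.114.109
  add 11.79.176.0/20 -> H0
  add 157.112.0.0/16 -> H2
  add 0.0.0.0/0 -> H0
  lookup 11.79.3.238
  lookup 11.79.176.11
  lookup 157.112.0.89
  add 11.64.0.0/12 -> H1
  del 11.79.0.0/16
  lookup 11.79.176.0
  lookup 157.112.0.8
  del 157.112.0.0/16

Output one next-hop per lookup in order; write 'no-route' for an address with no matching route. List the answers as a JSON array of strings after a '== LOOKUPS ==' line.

Process each operation:
  add 157.112.0.0/12 -> H1 at depth 12
  del 157.112.0.0/12 (clear depth 12)
  add 156.0.0.0/7 -> H1 at depth 7
  ? 156.0.0.49  path d0:-→d1:-→d2:-→d3:-→d4:-→d5:-→d6:-→d7:H1  best=H1
  ? 156.0.0.40  path d0:-→d1:-→d2:-→d3:-→d4:-→d5:-→d6:-→d7:H1  best=H1
  del 156.0.0.0/7 (clear depth 7)
  add 157.112.24.0/21 -> H0 at depth 21
  add 90.34.112.0/20 -> H5 at depth 20
  del 157.112.24.0/21 (clear depth 21)
  add 0.0.0.0/1 -> H2 at depth 1
  ? 0.18.158.85  path d0:-→d1:H2  best=H2
  ? 90.34.112.59  path d0:-→d1:H2→d2:-→d3:-→d4:-→d5:-→d6:-→d7:-→d8:-→d9:-→d10:-→d11:-→d12:-→d13:-→d14:-→d15:-→d16:-→d17:-→d18:-→d19:-→d20:H5  best=H5
  ? 0.0.0.0  path d0:-→d1:H2  best=H2
  ? 90.34.112.43  path d0:-→d1:H2→d2:-→d3:-→d4:-→d5:-→d6:-→d7:-→d8:-→d9:-→d10:-→d11:-→d12:-→d13:-→d14:-→d15:-→d16:-→d17:-→d18:-→d19:-→d20:H5  best=H5
  add 157.112.0.0/14 -> H3 at depth 14
  ? 157.112.1.53  path d0:-→d1:-→d2:-→d3:-→d4:-→d5:-→d6:-→d7:-→d8:-→d9:-→d10:-→d11:-→d12:-→d13:-→d14:H3→d15:-→d16:-→d17:-→d18:-→d19:-  best=H3
  del 0.0.0.0/1 (clear depth 1)
  ? 157.112.19.54  path d0:-→d1:-→d2:-→d3:-→d4:-→d5:-→d6:-→d7:-→d8:-→d9:-→d10:-→d11:-→d12:-→d13:-→d14:H3→d15:-→d16:-→d17:-→d18:-→d19:-→d20:-  best=H3
  add 0.0.0.0/0 -> H4 at depth 0
  ? 157.112.1.66  path d0:H4→d1:-→d2:-→d3:-→d4:-→d5:-→d6:-→d7:-→d8:-→d9:-→d10:-→d11:-→d12:-→d13:-→d14:H3→d15:-→d16:-→d17:-→d18:-→d19:-  best=H3
  add 90.34.112.0/20 -> H5 at depth 20
  add 11.79.176.0/20 -> H0 at depth 20
  del 157.112.0.0/14 (clear depth 14)
  add 11.79.0.0/16 -> H3 at depth 16
  ? 90.34.114.109  path d0:H4→d1:-→d2:-→d3:-→d4:-→d5:-→d6:-→d7:-→d8:-→d9:-→d10:-→d11:-→d12:-→d13:-→d14:-→d15:-→d16:-→d17:-→d18:-→d19:-→d20:H5  best=H5
  add 11.79.176.0/20 -> H0 at depth 20
  add 157.112.0.0/16 -> H2 at depth 16
  add 0.0.0.0/0 -> H0 at depth 0
  ? 11.79.3.238  path d0:H0→d1:-→d2:-→d3:-→d4:-→d5:-→d6:-→d7:-→d8:-→d9:-→d10:-→d11:-→d12:-→d13:-→d14:-→d15:-→d16:H3  best=H3
  ? 11.79.176.11  path d0:H0→d1:-→d2:-→d3:-→d4:-→d5:-→d6:-→d7:-→d8:-→d9:-→d10:-→d11:-→d12:-→d13:-→d14:-→d15:-→d16:H3→d17:-→d18:-→d19:-→d20:H0  best=H0
  ? 157.112.0.89  path d0:H0→d1:-→d2:-→d3:-→d4:-→d5:-→d6:-→d7:-→d8:-→d9:-→d10:-→d11:-→d12:-→d13:-→d14:-→d15:-→d16:H2→d17:-→d18:-→d19:-  best=H2
  add 11.64.0.0/12 -> H1 at depth 12
  del 11.79.0.0/16 (clear depth 16)
  ? 11.79.176.0  path d0:H0→d1:-→d2:-→d3:-→d4:-→d5:-→d6:-→d7:-→d8:-→d9:-→d10:-→d11:-→d12:H1→d13:-→d14:-→d15:-→d16:-→d17:-→d18:-→d19:-→d20:H0  best=H0
  ? 157.112.0.8  path d0:H0→d1:-→d2:-→d3:-→d4:-→d5:-→d6:-→d7:-→d8:-→d9:-→d10:-→d11:-→d12:-→d13:-→d14:-→d15:-→d16:H2→d17:-→d18:-→d19:-  best=H2
  del 157.112.0.0/16 (clear depth 16)

== LOOKUPS ==
["H1","H1","H2","H5","H2","H5","H3","H3","H3","H5","H3","H0","H2","H0","H2"]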